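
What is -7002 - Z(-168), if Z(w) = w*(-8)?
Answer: -8346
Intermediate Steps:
Z(w) = -8*w
-7002 - Z(-168) = -7002 - (-8)*(-168) = -7002 - 1*1344 = -7002 - 1344 = -8346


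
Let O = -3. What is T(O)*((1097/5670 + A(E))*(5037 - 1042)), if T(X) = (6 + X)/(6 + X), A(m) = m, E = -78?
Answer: -352489237/1134 ≈ -3.1084e+5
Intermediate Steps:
T(X) = 1
T(O)*((1097/5670 + A(E))*(5037 - 1042)) = 1*((1097/5670 - 78)*(5037 - 1042)) = 1*((1097*(1/5670) - 78)*3995) = 1*((1097/5670 - 78)*3995) = 1*(-441163/5670*3995) = 1*(-352489237/1134) = -352489237/1134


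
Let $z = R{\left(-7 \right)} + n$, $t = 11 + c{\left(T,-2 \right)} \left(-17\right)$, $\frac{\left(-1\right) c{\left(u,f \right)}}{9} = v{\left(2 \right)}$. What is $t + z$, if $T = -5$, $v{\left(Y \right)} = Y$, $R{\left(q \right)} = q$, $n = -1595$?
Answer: $-1285$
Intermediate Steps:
$c{\left(u,f \right)} = -18$ ($c{\left(u,f \right)} = \left(-9\right) 2 = -18$)
$t = 317$ ($t = 11 - -306 = 11 + 306 = 317$)
$z = -1602$ ($z = -7 - 1595 = -1602$)
$t + z = 317 - 1602 = -1285$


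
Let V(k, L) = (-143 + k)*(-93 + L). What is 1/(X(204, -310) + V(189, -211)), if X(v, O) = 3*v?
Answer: -1/13372 ≈ -7.4783e-5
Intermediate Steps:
1/(X(204, -310) + V(189, -211)) = 1/(3*204 + (13299 - 143*(-211) - 93*189 - 211*189)) = 1/(612 + (13299 + 30173 - 17577 - 39879)) = 1/(612 - 13984) = 1/(-13372) = -1/13372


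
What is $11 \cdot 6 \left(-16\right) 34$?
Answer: $-35904$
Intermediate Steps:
$11 \cdot 6 \left(-16\right) 34 = 11 \left(-96\right) 34 = \left(-1056\right) 34 = -35904$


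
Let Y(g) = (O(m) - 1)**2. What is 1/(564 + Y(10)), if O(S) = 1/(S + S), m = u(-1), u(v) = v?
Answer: 4/2265 ≈ 0.0017660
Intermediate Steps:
m = -1
O(S) = 1/(2*S)
Y(g) = 9/4 (Y(g) = ((1/2)/(-1) - 1)**2 = ((1/2)*(-1) - 1)**2 = (-1/2 - 1)**2 = (-3/2)**2 = 9/4)
1/(564 + Y(10)) = 1/(564 + 9/4) = 1/(2265/4) = 4/2265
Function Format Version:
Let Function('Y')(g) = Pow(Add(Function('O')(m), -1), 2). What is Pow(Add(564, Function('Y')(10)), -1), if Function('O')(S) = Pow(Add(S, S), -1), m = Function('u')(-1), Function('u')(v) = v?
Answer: Rational(4, 2265) ≈ 0.0017660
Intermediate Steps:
m = -1
Function('O')(S) = Mul(Rational(1, 2), Pow(S, -1)) (Function('O')(S) = Pow(Mul(2, S), -1) = Mul(Rational(1, 2), Pow(S, -1)))
Function('Y')(g) = Rational(9, 4) (Function('Y')(g) = Pow(Add(Mul(Rational(1, 2), Pow(-1, -1)), -1), 2) = Pow(Add(Mul(Rational(1, 2), -1), -1), 2) = Pow(Add(Rational(-1, 2), -1), 2) = Pow(Rational(-3, 2), 2) = Rational(9, 4))
Pow(Add(564, Function('Y')(10)), -1) = Pow(Add(564, Rational(9, 4)), -1) = Pow(Rational(2265, 4), -1) = Rational(4, 2265)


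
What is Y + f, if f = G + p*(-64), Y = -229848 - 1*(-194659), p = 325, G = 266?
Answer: -55723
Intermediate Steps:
Y = -35189 (Y = -229848 + 194659 = -35189)
f = -20534 (f = 266 + 325*(-64) = 266 - 20800 = -20534)
Y + f = -35189 - 20534 = -55723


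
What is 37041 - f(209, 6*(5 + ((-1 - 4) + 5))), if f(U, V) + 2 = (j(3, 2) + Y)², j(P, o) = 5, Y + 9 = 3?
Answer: 37042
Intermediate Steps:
Y = -6 (Y = -9 + 3 = -6)
f(U, V) = -1 (f(U, V) = -2 + (5 - 6)² = -2 + (-1)² = -2 + 1 = -1)
37041 - f(209, 6*(5 + ((-1 - 4) + 5))) = 37041 - 1*(-1) = 37041 + 1 = 37042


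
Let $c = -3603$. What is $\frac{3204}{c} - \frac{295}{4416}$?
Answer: $- \frac{5070583}{5303616} \approx -0.95606$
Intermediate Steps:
$\frac{3204}{c} - \frac{295}{4416} = \frac{3204}{-3603} - \frac{295}{4416} = 3204 \left(- \frac{1}{3603}\right) - \frac{295}{4416} = - \frac{1068}{1201} - \frac{295}{4416} = - \frac{5070583}{5303616}$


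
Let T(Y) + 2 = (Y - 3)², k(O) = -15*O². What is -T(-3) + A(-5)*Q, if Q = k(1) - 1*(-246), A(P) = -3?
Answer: -727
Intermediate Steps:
T(Y) = -2 + (-3 + Y)² (T(Y) = -2 + (Y - 3)² = -2 + (-3 + Y)²)
Q = 231 (Q = -15*1² - 1*(-246) = -15*1 + 246 = -15 + 246 = 231)
-T(-3) + A(-5)*Q = -(-2 + (-3 - 3)²) - 3*231 = -(-2 + (-6)²) - 693 = -(-2 + 36) - 693 = -1*34 - 693 = -34 - 693 = -727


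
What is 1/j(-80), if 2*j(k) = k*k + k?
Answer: 1/3160 ≈ 0.00031646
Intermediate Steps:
j(k) = k/2 + k²/2 (j(k) = (k*k + k)/2 = (k² + k)/2 = (k + k²)/2 = k/2 + k²/2)
1/j(-80) = 1/((½)*(-80)*(1 - 80)) = 1/((½)*(-80)*(-79)) = 1/3160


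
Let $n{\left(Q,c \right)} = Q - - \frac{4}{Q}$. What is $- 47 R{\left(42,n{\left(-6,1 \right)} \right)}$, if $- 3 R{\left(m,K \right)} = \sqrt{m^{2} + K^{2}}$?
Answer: $\frac{94 \sqrt{4069}}{9} \approx 666.24$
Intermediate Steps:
$n{\left(Q,c \right)} = Q + \frac{4}{Q}$
$R{\left(m,K \right)} = - \frac{\sqrt{K^{2} + m^{2}}}{3}$ ($R{\left(m,K \right)} = - \frac{\sqrt{m^{2} + K^{2}}}{3} = - \frac{\sqrt{K^{2} + m^{2}}}{3}$)
$- 47 R{\left(42,n{\left(-6,1 \right)} \right)} = - 47 \left(- \frac{\sqrt{\left(-6 + \frac{4}{-6}\right)^{2} + 42^{2}}}{3}\right) = - 47 \left(- \frac{\sqrt{\left(-6 + 4 \left(- \frac{1}{6}\right)\right)^{2} + 1764}}{3}\right) = - 47 \left(- \frac{\sqrt{\left(-6 - \frac{2}{3}\right)^{2} + 1764}}{3}\right) = - 47 \left(- \frac{\sqrt{\left(- \frac{20}{3}\right)^{2} + 1764}}{3}\right) = - 47 \left(- \frac{\sqrt{\frac{400}{9} + 1764}}{3}\right) = - 47 \left(- \frac{\sqrt{\frac{16276}{9}}}{3}\right) = - 47 \left(- \frac{\frac{2}{3} \sqrt{4069}}{3}\right) = - 47 \left(- \frac{2 \sqrt{4069}}{9}\right) = - \frac{\left(-94\right) \sqrt{4069}}{9} = \frac{94 \sqrt{4069}}{9}$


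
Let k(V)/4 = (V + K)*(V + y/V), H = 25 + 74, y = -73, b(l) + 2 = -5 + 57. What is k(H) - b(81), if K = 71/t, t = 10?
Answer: 20618066/495 ≈ 41653.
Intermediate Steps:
b(l) = 50 (b(l) = -2 + (-5 + 57) = -2 + 52 = 50)
H = 99
K = 71/10 ≈ 7.1000
k(V) = 4*(71/10 + V)*(V - 73/V) (k(V) = 4*((V + 71/10)*(V - 73/V)) = 4*((71/10 + V)*(V - 73/V)) = 4*(71/10 + V)*(V - 73/V))
k(H) - b(81) = (-292 + 4*99² - 10366/5/99 + (142/5)*99) - 1*50 = (-292 + 4*9801 - 10366/5*1/99 + 14058/5) - 50 = (-292 + 39204 - 10366/495 + 14058/5) - 50 = 20642816/495 - 50 = 20618066/495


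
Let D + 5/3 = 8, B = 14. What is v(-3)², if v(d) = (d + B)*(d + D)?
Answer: 12100/9 ≈ 1344.4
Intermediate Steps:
D = 19/3 (D = -5/3 + 8 = 19/3 ≈ 6.3333)
v(d) = (14 + d)*(19/3 + d) (v(d) = (d + 14)*(d + 19/3) = (14 + d)*(19/3 + d))
v(-3)² = (266/3 + (-3)² + (61/3)*(-3))² = (266/3 + 9 - 61)² = (110/3)² = 12100/9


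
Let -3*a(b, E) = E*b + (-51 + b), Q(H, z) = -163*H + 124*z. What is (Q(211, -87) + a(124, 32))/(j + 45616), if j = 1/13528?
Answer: -629430784/617093249 ≈ -1.0200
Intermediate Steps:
j = 1/13528 ≈ 7.3921e-5
a(b, E) = 17 - b/3 - E*b/3 (a(b, E) = -(E*b + (-51 + b))/3 = -(-51 + b + E*b)/3 = 17 - b/3 - E*b/3)
(Q(211, -87) + a(124, 32))/(j + 45616) = ((-163*211 + 124*(-87)) + (17 - ⅓*124 - ⅓*32*124))/(1/13528 + 45616) = ((-34393 - 10788) + (17 - 124/3 - 3968/3))/(617093249/13528) = (-45181 - 1347)*(13528/617093249) = -46528*13528/617093249 = -629430784/617093249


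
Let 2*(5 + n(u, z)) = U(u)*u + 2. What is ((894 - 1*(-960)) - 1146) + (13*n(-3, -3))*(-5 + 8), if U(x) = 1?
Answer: 987/2 ≈ 493.50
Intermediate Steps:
n(u, z) = -4 + u/2 (n(u, z) = -5 + (1*u + 2)/2 = -5 + (u + 2)/2 = -5 + (2 + u)/2 = -5 + (1 + u/2) = -4 + u/2)
((894 - 1*(-960)) - 1146) + (13*n(-3, -3))*(-5 + 8) = ((894 - 1*(-960)) - 1146) + (13*(-4 + (½)*(-3)))*(-5 + 8) = ((894 + 960) - 1146) + (13*(-4 - 3/2))*3 = (1854 - 1146) + (13*(-11/2))*3 = 708 - 143/2*3 = 708 - 429/2 = 987/2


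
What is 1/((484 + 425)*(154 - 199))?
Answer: -1/40905 ≈ -2.4447e-5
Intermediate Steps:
1/((484 + 425)*(154 - 199)) = 1/(909*(-45)) = 1/(-40905) = -1/40905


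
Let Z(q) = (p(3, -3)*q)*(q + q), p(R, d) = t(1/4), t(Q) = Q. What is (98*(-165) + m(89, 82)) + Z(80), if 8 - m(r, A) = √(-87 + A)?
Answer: -12962 - I*√5 ≈ -12962.0 - 2.2361*I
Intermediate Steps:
p(R, d) = ¼ (p(R, d) = 1/4 = ¼)
m(r, A) = 8 - √(-87 + A)
Z(q) = q²/2 (Z(q) = (q/4)*(q + q) = (q/4)*(2*q) = q²/2)
(98*(-165) + m(89, 82)) + Z(80) = (98*(-165) + (8 - √(-87 + 82))) + (½)*80² = (-16170 + (8 - √(-5))) + (½)*6400 = (-16170 + (8 - I*√5)) + 3200 = (-16162 - I*√5) + 3200 = -12962 - I*√5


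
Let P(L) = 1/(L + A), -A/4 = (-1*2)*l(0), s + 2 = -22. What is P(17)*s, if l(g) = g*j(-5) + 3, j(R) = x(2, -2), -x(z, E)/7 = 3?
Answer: -24/41 ≈ -0.58537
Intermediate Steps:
x(z, E) = -21 (x(z, E) = -7*3 = -21)
s = -24 (s = -2 - 22 = -24)
j(R) = -21
l(g) = 3 - 21*g (l(g) = g*(-21) + 3 = -21*g + 3 = 3 - 21*g)
A = 24 (A = -4*(-1*2)*(3 - 21*0) = -(-8)*(3 + 0) = -(-8)*3 = -4*(-6) = 24)
P(L) = 1/(24 + L) (P(L) = 1/(L + 24) = 1/(24 + L))
P(17)*s = -24/(24 + 17) = -24/41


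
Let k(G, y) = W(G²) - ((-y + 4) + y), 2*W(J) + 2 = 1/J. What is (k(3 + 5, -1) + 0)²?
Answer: 408321/16384 ≈ 24.922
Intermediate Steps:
W(J) = -1 + 1/(2*J)
k(G, y) = -4 + (½ - G²)/G² (k(G, y) = (½ - G²)/(G²) - ((-y + 4) + y) = (½ - G²)/G² - ((4 - y) + y) = (½ - G²)/G² - 1*4 = (½ - G²)/G² - 4 = -4 + (½ - G²)/G²)
(k(3 + 5, -1) + 0)² = ((-5 + 1/(2*(3 + 5)²)) + 0)² = ((-5 + (½)/8²) + 0)² = ((-5 + (½)*(1/64)) + 0)² = ((-5 + 1/128) + 0)² = (-639/128 + 0)² = (-639/128)² = 408321/16384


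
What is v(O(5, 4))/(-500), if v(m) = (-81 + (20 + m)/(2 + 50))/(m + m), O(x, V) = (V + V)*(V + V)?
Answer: 129/104000 ≈ 0.0012404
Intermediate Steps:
O(x, V) = 4*V² (O(x, V) = (2*V)*(2*V) = 4*V²)
v(m) = (-1048/13 + m/52)/(2*m) (v(m) = (-81 + (20 + m)/52)/((2*m)) = (-81 + (20 + m)*(1/52))*(1/(2*m)) = (-81 + (5/13 + m/52))*(1/(2*m)) = (-1048/13 + m/52)*(1/(2*m)) = (-1048/13 + m/52)/(2*m))
v(O(5, 4))/(-500) = ((-4192 + 4*4²)/(104*((4*4²))))/(-500) = ((-4192 + 4*16)/(104*((4*16))))*(-1/500) = ((1/104)*(-4192 + 64)/64)*(-1/500) = ((1/104)*(1/64)*(-4128))*(-1/500) = -129/208*(-1/500) = 129/104000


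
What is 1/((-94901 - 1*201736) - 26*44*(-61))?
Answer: -1/226853 ≈ -4.4081e-6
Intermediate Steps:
1/((-94901 - 1*201736) - 26*44*(-61)) = 1/((-94901 - 201736) - 1144*(-61)) = 1/(-296637 + 69784) = 1/(-226853) = -1/226853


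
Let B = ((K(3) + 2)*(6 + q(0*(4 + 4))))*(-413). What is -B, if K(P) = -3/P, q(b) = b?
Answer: 2478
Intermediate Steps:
B = -2478 (B = ((-3/3 + 2)*(6 + 0*(4 + 4)))*(-413) = ((-3*1/3 + 2)*(6 + 0*8))*(-413) = ((-1 + 2)*(6 + 0))*(-413) = (1*6)*(-413) = 6*(-413) = -2478)
-B = -1*(-2478) = 2478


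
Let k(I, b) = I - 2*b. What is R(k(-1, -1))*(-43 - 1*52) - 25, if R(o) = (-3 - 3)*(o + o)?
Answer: 1115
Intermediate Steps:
R(o) = -12*o
R(k(-1, -1))*(-43 - 1*52) - 25 = (-12*(-1 - 2*(-1)))*(-43 - 1*52) - 25 = (-12*(-1 + 2))*(-43 - 52) - 25 = -12*1*(-95) - 25 = -12*(-95) - 25 = 1140 - 25 = 1115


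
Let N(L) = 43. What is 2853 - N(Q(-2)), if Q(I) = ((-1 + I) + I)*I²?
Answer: 2810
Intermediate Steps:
Q(I) = I²*(-1 + 2*I) (Q(I) = (-1 + 2*I)*I² = I²*(-1 + 2*I))
2853 - N(Q(-2)) = 2853 - 1*43 = 2853 - 43 = 2810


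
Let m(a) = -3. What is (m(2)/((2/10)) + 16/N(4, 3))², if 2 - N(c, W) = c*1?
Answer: 529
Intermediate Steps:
N(c, W) = 2 - c
(m(2)/((2/10)) + 16/N(4, 3))² = (-3/(2/10) + 16/(2 - 1*4))² = (-3/(2*(⅒)) + 16/(2 - 4))² = (-3/⅕ + 16/(-2))² = (-3*5 + 16*(-½))² = (-15 - 8)² = (-23)² = 529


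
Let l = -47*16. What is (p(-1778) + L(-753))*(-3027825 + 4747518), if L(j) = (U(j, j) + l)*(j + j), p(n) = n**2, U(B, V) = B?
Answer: 9334173741102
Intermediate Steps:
l = -752
L(j) = 2*j*(-752 + j) (L(j) = (j - 752)*(j + j) = (-752 + j)*(2*j) = 2*j*(-752 + j))
(p(-1778) + L(-753))*(-3027825 + 4747518) = ((-1778)**2 + 2*(-753)*(-752 - 753))*(-3027825 + 4747518) = (3161284 + 2*(-753)*(-1505))*1719693 = (3161284 + 2266530)*1719693 = 5427814*1719693 = 9334173741102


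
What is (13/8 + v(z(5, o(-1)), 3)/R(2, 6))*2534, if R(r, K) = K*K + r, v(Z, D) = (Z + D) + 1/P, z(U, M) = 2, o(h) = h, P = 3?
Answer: 1019935/228 ≈ 4473.4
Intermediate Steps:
v(Z, D) = ⅓ + D + Z (v(Z, D) = (Z + D) + 1/3 = (D + Z) + ⅓ = ⅓ + D + Z)
R(r, K) = r + K² (R(r, K) = K² + r = r + K²)
(13/8 + v(z(5, o(-1)), 3)/R(2, 6))*2534 = (13/8 + (⅓ + 3 + 2)/(2 + 6²))*2534 = (13*(⅛) + 16/(3*(2 + 36)))*2534 = (13/8 + (16/3)/38)*2534 = (13/8 + (16/3)*(1/38))*2534 = (13/8 + 8/57)*2534 = (805/456)*2534 = 1019935/228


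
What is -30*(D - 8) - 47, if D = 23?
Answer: -497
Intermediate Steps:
-30*(D - 8) - 47 = -30*(23 - 8) - 47 = -30*15 - 47 = -450 - 47 = -497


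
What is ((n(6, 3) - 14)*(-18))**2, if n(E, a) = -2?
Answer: 82944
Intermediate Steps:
((n(6, 3) - 14)*(-18))**2 = ((-2 - 14)*(-18))**2 = (-16*(-18))**2 = 288**2 = 82944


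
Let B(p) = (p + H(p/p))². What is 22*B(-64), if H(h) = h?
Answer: 87318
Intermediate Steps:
B(p) = (1 + p)² (B(p) = (p + p/p)² = (p + 1)² = (1 + p)²)
22*B(-64) = 22*(1 - 64)² = 22*(-63)² = 22*3969 = 87318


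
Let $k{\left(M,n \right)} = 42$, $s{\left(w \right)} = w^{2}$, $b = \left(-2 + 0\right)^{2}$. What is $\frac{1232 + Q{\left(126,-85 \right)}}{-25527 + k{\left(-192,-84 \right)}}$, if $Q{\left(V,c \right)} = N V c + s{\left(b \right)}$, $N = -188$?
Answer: $- \frac{671576}{8495} \approx -79.055$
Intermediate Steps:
$b = 4$ ($b = \left(-2\right)^{2} = 4$)
$Q{\left(V,c \right)} = 16 - 188 V c$ ($Q{\left(V,c \right)} = - 188 V c + 4^{2} = - 188 V c + 16 = 16 - 188 V c$)
$\frac{1232 + Q{\left(126,-85 \right)}}{-25527 + k{\left(-192,-84 \right)}} = \frac{1232 - \left(-16 + 23688 \left(-85\right)\right)}{-25527 + 42} = \frac{1232 + \left(16 + 2013480\right)}{-25485} = \left(1232 + 2013496\right) \left(- \frac{1}{25485}\right) = 2014728 \left(- \frac{1}{25485}\right) = - \frac{671576}{8495}$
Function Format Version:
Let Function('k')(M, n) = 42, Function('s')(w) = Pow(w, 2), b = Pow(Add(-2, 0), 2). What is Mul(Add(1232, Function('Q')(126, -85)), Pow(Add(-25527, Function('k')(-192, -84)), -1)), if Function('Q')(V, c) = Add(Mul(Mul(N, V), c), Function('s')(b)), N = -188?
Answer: Rational(-671576, 8495) ≈ -79.055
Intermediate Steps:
b = 4 (b = Pow(-2, 2) = 4)
Function('Q')(V, c) = Add(16, Mul(-188, V, c)) (Function('Q')(V, c) = Add(Mul(Mul(-188, V), c), Pow(4, 2)) = Add(Mul(-188, V, c), 16) = Add(16, Mul(-188, V, c)))
Mul(Add(1232, Function('Q')(126, -85)), Pow(Add(-25527, Function('k')(-192, -84)), -1)) = Mul(Add(1232, Add(16, Mul(-188, 126, -85))), Pow(Add(-25527, 42), -1)) = Mul(Add(1232, Add(16, 2013480)), Pow(-25485, -1)) = Mul(Add(1232, 2013496), Rational(-1, 25485)) = Mul(2014728, Rational(-1, 25485)) = Rational(-671576, 8495)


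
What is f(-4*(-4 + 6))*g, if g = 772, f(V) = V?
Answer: -6176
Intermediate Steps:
f(-4*(-4 + 6))*g = -4*(-4 + 6)*772 = -4*2*772 = -8*772 = -6176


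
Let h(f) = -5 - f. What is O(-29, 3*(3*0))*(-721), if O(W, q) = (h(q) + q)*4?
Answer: 14420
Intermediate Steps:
O(W, q) = -20 (O(W, q) = ((-5 - q) + q)*4 = -5*4 = -20)
O(-29, 3*(3*0))*(-721) = -20*(-721) = 14420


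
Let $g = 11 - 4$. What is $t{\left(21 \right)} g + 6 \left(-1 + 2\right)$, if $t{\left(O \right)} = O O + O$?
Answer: $3240$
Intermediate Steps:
$t{\left(O \right)} = O + O^{2}$ ($t{\left(O \right)} = O^{2} + O = O + O^{2}$)
$g = 7$ ($g = 11 - 4 = 7$)
$t{\left(21 \right)} g + 6 \left(-1 + 2\right) = 21 \left(1 + 21\right) 7 + 6 \left(-1 + 2\right) = 21 \cdot 22 \cdot 7 + 6 \cdot 1 = 462 \cdot 7 + 6 = 3234 + 6 = 3240$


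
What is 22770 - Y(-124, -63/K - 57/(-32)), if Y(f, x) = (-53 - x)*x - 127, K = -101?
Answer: 240569935465/10445824 ≈ 23030.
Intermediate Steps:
Y(f, x) = -127 + x*(-53 - x) (Y(f, x) = x*(-53 - x) - 127 = -127 + x*(-53 - x))
22770 - Y(-124, -63/K - 57/(-32)) = 22770 - (-127 - (-63/(-101) - 57/(-32))² - 53*(-63/(-101) - 57/(-32))) = 22770 - (-127 - (-63*(-1/101) - 57*(-1/32))² - 53*(-63*(-1/101) - 57*(-1/32))) = 22770 - (-127 - (63/101 + 57/32)² - 53*(63/101 + 57/32)) = 22770 - (-127 - (7773/3232)² - 53*7773/3232) = 22770 - (-127 - 1*60419529/10445824 - 411969/3232) = 22770 - (-127 - 60419529/10445824 - 411969/3232) = 22770 - 1*(-2718522985/10445824) = 22770 + 2718522985/10445824 = 240569935465/10445824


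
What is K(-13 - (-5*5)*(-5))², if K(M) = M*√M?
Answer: -2628072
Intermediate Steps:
K(M) = M^(3/2)
K(-13 - (-5*5)*(-5))² = ((-13 - (-5*5)*(-5))^(3/2))² = ((-13 - (-25)*(-5))^(3/2))² = ((-13 - 1*125)^(3/2))² = ((-13 - 125)^(3/2))² = ((-138)^(3/2))² = (-138*I*√138)² = -2628072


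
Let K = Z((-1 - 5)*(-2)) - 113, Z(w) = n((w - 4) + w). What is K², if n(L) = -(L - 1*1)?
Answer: 17424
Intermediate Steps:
n(L) = 1 - L (n(L) = -(L - 1) = -(-1 + L) = 1 - L)
Z(w) = 5 - 2*w (Z(w) = 1 - ((w - 4) + w) = 1 - ((-4 + w) + w) = 1 - (-4 + 2*w) = 1 + (4 - 2*w) = 5 - 2*w)
K = -132 (K = (5 - 2*(-1 - 5)*(-2)) - 113 = (5 - (-12)*(-2)) - 113 = (5 - 2*12) - 113 = (5 - 24) - 113 = -19 - 113 = -132)
K² = (-132)² = 17424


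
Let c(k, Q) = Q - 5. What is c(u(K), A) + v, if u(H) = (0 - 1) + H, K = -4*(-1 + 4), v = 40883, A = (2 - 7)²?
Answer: 40903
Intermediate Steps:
A = 25 (A = (-5)² = 25)
K = -12 (K = -4*3 = -12)
u(H) = -1 + H
c(k, Q) = -5 + Q
c(u(K), A) + v = (-5 + 25) + 40883 = 20 + 40883 = 40903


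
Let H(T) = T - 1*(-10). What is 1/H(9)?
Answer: 1/19 ≈ 0.052632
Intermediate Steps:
H(T) = 10 + T (H(T) = T + 10 = 10 + T)
1/H(9) = 1/(10 + 9) = 1/19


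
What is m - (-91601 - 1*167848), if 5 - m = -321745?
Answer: 581199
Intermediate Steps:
m = 321750 (m = 5 - 1*(-321745) = 5 + 321745 = 321750)
m - (-91601 - 1*167848) = 321750 - (-91601 - 1*167848) = 321750 - (-91601 - 167848) = 321750 - 1*(-259449) = 321750 + 259449 = 581199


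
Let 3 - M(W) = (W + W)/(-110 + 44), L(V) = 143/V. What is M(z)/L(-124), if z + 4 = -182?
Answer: 3596/1573 ≈ 2.2861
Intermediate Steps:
z = -186 (z = -4 - 182 = -186)
M(W) = 3 + W/33 (M(W) = 3 - (W + W)/(-110 + 44) = 3 - 2*W/(-66) = 3 - 2*W*(-1)/66 = 3 - (-1)*W/33 = 3 + W/33)
M(z)/L(-124) = (3 + (1/33)*(-186))/((143/(-124))) = (3 - 62/11)/((143*(-1/124))) = -29/(11*(-143/124)) = -29/11*(-124/143) = 3596/1573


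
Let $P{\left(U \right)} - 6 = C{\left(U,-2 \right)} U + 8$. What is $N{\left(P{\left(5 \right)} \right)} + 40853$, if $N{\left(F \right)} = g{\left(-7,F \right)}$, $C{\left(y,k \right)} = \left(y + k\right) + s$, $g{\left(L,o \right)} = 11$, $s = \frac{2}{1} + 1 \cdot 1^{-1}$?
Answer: $40864$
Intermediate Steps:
$s = 3$ ($s = 2 \cdot 1 + 1 \cdot 1 = 2 + 1 = 3$)
$C{\left(y,k \right)} = 3 + k + y$ ($C{\left(y,k \right)} = \left(y + k\right) + 3 = \left(k + y\right) + 3 = 3 + k + y$)
$P{\left(U \right)} = 14 + U \left(1 + U\right)$ ($P{\left(U \right)} = 6 + \left(\left(3 - 2 + U\right) U + 8\right) = 6 + \left(\left(1 + U\right) U + 8\right) = 6 + \left(U \left(1 + U\right) + 8\right) = 6 + \left(8 + U \left(1 + U\right)\right) = 14 + U \left(1 + U\right)$)
$N{\left(F \right)} = 11$
$N{\left(P{\left(5 \right)} \right)} + 40853 = 11 + 40853 = 40864$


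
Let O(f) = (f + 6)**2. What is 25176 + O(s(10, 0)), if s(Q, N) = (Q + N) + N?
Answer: 25432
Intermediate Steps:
s(Q, N) = Q + 2*N (s(Q, N) = (N + Q) + N = Q + 2*N)
O(f) = (6 + f)**2
25176 + O(s(10, 0)) = 25176 + (6 + (10 + 2*0))**2 = 25176 + (6 + (10 + 0))**2 = 25176 + (6 + 10)**2 = 25176 + 16**2 = 25176 + 256 = 25432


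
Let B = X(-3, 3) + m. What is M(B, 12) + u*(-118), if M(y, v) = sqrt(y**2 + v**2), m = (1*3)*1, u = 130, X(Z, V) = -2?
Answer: -15340 + sqrt(145) ≈ -15328.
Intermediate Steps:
m = 3 (m = 3*1 = 3)
B = 1 (B = -2 + 3 = 1)
M(y, v) = sqrt(v**2 + y**2)
M(B, 12) + u*(-118) = sqrt(12**2 + 1**2) + 130*(-118) = sqrt(144 + 1) - 15340 = sqrt(145) - 15340 = -15340 + sqrt(145)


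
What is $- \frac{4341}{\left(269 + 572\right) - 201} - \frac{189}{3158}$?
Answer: $- \frac{6914919}{1010560} \approx -6.8427$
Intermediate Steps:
$- \frac{4341}{\left(269 + 572\right) - 201} - \frac{189}{3158} = - \frac{4341}{841 - 201} - \frac{189}{3158} = - \frac{4341}{640} - \frac{189}{3158} = - \frac{6914919}{1010560}$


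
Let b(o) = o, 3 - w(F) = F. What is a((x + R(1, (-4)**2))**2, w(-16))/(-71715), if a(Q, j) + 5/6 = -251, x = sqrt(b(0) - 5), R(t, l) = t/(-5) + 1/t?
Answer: 1511/430290 ≈ 0.0035116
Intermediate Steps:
w(F) = 3 - F
R(t, l) = 1/t - t/5 (R(t, l) = t*(-1/5) + 1/t = -t/5 + 1/t = 1/t - t/5)
x = I*sqrt(5) (x = sqrt(0 - 5) = sqrt(-5) = I*sqrt(5) ≈ 2.2361*I)
a(Q, j) = -1511/6 (a(Q, j) = -5/6 - 251 = -1511/6)
a((x + R(1, (-4)**2))**2, w(-16))/(-71715) = -1511/6/(-71715) = -1511/6*(-1/71715) = 1511/430290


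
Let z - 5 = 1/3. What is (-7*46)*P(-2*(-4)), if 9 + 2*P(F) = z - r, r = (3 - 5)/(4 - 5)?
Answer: 2737/3 ≈ 912.33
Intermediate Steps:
r = 2 (r = -2/(-1) = -2*(-1) = 2)
z = 16/3 (z = 5 + 1/3 = 5 + 1*(⅓) = 5 + ⅓ = 16/3 ≈ 5.3333)
P(F) = -17/6 (P(F) = -9/2 + (16/3 - 1*2)/2 = -9/2 + (16/3 - 2)/2 = -9/2 + (½)*(10/3) = -9/2 + 5/3 = -17/6)
(-7*46)*P(-2*(-4)) = -7*46*(-17/6) = -322*(-17/6) = 2737/3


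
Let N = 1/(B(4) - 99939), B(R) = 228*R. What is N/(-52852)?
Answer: 1/5233775004 ≈ 1.9107e-10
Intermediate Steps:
N = -1/99027 (N = 1/(228*4 - 99939) = 1/(912 - 99939) = 1/(-99027) = -1/99027 ≈ -1.0098e-5)
N/(-52852) = -1/99027/(-52852) = -1/99027*(-1/52852) = 1/5233775004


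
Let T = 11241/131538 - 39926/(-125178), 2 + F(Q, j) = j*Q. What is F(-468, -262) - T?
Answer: 336485706307835/2744277294 ≈ 1.2261e+5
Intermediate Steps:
F(Q, j) = -2 + Q*j (F(Q, j) = -2 + j*Q = -2 + Q*j)
T = 1109818681/2744277294 (T = 11241*(1/131538) - 39926*(-1/125178) = 3747/43846 + 19963/62589 = 1109818681/2744277294 ≈ 0.40441)
F(-468, -262) - T = (-2 - 468*(-262)) - 1*1109818681/2744277294 = (-2 + 122616) - 1109818681/2744277294 = 122614 - 1109818681/2744277294 = 336485706307835/2744277294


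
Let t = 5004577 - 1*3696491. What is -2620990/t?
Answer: -1310495/654043 ≈ -2.0037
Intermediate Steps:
t = 1308086 (t = 5004577 - 3696491 = 1308086)
-2620990/t = -2620990/1308086 = -2620990*1/1308086 = -1310495/654043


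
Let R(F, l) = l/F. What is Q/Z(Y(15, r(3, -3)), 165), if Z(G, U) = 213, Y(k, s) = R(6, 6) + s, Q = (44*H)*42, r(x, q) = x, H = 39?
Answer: 24024/71 ≈ 338.37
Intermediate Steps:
Q = 72072 (Q = (44*39)*42 = 1716*42 = 72072)
Y(k, s) = 1 + s (Y(k, s) = 6/6 + s = 6*(⅙) + s = 1 + s)
Q/Z(Y(15, r(3, -3)), 165) = 72072/213 = 72072*(1/213) = 24024/71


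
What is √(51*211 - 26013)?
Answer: 2*I*√3813 ≈ 123.5*I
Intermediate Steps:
√(51*211 - 26013) = √(10761 - 26013) = √(-15252) = 2*I*√3813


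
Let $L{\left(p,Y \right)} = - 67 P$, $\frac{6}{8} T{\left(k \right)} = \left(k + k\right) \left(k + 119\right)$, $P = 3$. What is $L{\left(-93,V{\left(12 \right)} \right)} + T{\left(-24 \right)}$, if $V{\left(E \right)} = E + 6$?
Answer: $-6281$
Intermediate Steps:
$V{\left(E \right)} = 6 + E$
$T{\left(k \right)} = \frac{8 k \left(119 + k\right)}{3}$ ($T{\left(k \right)} = \frac{4 \left(k + k\right) \left(k + 119\right)}{3} = \frac{4 \cdot 2 k \left(119 + k\right)}{3} = \frac{8 k \left(119 + k\right)}{3}$)
$L{\left(p,Y \right)} = -201$ ($L{\left(p,Y \right)} = \left(-67\right) 3 = -201$)
$L{\left(-93,V{\left(12 \right)} \right)} + T{\left(-24 \right)} = -201 + \frac{8}{3} \left(-24\right) \left(119 - 24\right) = -201 + \frac{8}{3} \left(-24\right) 95 = -201 - 6080 = -6281$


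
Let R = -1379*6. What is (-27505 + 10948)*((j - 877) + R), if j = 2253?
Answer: 114210186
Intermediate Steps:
R = -8274
(-27505 + 10948)*((j - 877) + R) = (-27505 + 10948)*((2253 - 877) - 8274) = -16557*(1376 - 8274) = -16557*(-6898) = 114210186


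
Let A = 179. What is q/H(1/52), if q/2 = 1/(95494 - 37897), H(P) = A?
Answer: 2/10309863 ≈ 1.9399e-7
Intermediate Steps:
H(P) = 179
q = 2/57597 (q = 2/(95494 - 37897) = 2/57597 ≈ 3.4724e-5)
q/H(1/52) = (2/57597)/179 = (2/57597)*(1/179) = 2/10309863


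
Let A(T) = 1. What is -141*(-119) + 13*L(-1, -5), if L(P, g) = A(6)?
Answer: 16792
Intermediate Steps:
L(P, g) = 1
-141*(-119) + 13*L(-1, -5) = -141*(-119) + 13*1 = 16779 + 13 = 16792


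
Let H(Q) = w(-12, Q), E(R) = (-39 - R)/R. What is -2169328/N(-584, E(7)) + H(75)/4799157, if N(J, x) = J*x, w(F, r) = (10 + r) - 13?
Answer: -66011429041/116779487 ≈ -565.27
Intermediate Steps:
E(R) = (-39 - R)/R
w(F, r) = -3 + r
H(Q) = -3 + Q
-2169328/N(-584, E(7)) + H(75)/4799157 = -2169328*(-7/(584*(-39 - 1*7))) + (-3 + 75)/4799157 = -2169328*(-7/(584*(-39 - 7))) + 72*(1/4799157) = -2169328/((-584*(-46)/7)) + 24/1599719 = -2169328/((-584*(-46/7))) + 24/1599719 = -2169328/26864/7 + 24/1599719 = -2169328*7/26864 + 24/1599719 = -949081/1679 + 24/1599719 = -66011429041/116779487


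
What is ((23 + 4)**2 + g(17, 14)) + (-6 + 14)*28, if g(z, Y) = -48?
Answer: 905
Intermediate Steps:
((23 + 4)**2 + g(17, 14)) + (-6 + 14)*28 = ((23 + 4)**2 - 48) + (-6 + 14)*28 = (27**2 - 48) + 8*28 = (729 - 48) + 224 = 681 + 224 = 905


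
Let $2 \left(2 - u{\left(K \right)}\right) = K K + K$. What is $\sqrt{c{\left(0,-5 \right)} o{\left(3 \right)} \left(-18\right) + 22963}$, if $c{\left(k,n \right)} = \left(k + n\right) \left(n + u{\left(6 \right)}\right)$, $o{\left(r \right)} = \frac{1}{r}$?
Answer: $\sqrt{22243} \approx 149.14$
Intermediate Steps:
$u{\left(K \right)} = 2 - \frac{K}{2} - \frac{K^{2}}{2}$ ($u{\left(K \right)} = 2 - \frac{K K + K}{2} = 2 - \frac{K^{2} + K}{2} = 2 - \frac{K + K^{2}}{2} = 2 - \left(\frac{K}{2} + \frac{K^{2}}{2}\right) = 2 - \frac{K}{2} - \frac{K^{2}}{2}$)
$c{\left(k,n \right)} = \left(-19 + n\right) \left(k + n\right)$ ($c{\left(k,n \right)} = \left(k + n\right) \left(n - \left(1 + 18\right)\right) = \left(k + n\right) \left(n - 19\right) = \left(k + n\right) \left(-19 + n\right) = \left(-19 + n\right) \left(k + n\right)$)
$\sqrt{c{\left(0,-5 \right)} o{\left(3 \right)} \left(-18\right) + 22963} = \sqrt{\frac{\left(-5\right)^{2} - 0 - -95 + 0 \left(-5\right)}{3} \left(-18\right) + 22963} = \sqrt{\left(25 + 0 + 95 + 0\right) \frac{1}{3} \left(-18\right) + 22963} = \sqrt{120 \cdot \frac{1}{3} \left(-18\right) + 22963} = \sqrt{40 \left(-18\right) + 22963} = \sqrt{-720 + 22963} = \sqrt{22243}$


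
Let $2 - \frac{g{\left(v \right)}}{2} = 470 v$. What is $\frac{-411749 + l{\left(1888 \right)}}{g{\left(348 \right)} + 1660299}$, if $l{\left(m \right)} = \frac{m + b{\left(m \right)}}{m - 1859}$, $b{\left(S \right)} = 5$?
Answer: $- \frac{11938828}{38662307} \approx -0.3088$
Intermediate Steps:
$g{\left(v \right)} = 4 - 940 v$ ($g{\left(v \right)} = 4 - 2 \cdot 470 v = 4 - 940 v$)
$l{\left(m \right)} = \frac{5 + m}{-1859 + m}$ ($l{\left(m \right)} = \frac{m + 5}{m - 1859} = \frac{5 + m}{-1859 + m}$)
$\frac{-411749 + l{\left(1888 \right)}}{g{\left(348 \right)} + 1660299} = \frac{-411749 + \frac{5 + 1888}{-1859 + 1888}}{\left(4 - 327120\right) + 1660299} = \frac{-411749 + \frac{1}{29} \cdot 1893}{\left(4 - 327120\right) + 1660299} = \frac{-411749 + \frac{1}{29} \cdot 1893}{-327116 + 1660299} = \frac{-411749 + \frac{1893}{29}}{1333183} = \left(- \frac{11938828}{29}\right) \frac{1}{1333183} = - \frac{11938828}{38662307}$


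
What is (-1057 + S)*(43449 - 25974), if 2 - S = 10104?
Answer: -195003525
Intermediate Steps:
S = -10102 (S = 2 - 1*10104 = 2 - 10104 = -10102)
(-1057 + S)*(43449 - 25974) = (-1057 - 10102)*(43449 - 25974) = -11159*17475 = -195003525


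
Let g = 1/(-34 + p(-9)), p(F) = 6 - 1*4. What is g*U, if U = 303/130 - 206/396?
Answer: -11651/205920 ≈ -0.056580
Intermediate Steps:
p(F) = 2 (p(F) = 6 - 4 = 2)
g = -1/32 (g = 1/(-34 + 2) = 1/(-32) = -1/32 ≈ -0.031250)
U = 11651/6435 (U = 303*(1/130) - 206*1/396 = 303/130 - 103/198 = 11651/6435 ≈ 1.8106)
g*U = -1/32*11651/6435 = -11651/205920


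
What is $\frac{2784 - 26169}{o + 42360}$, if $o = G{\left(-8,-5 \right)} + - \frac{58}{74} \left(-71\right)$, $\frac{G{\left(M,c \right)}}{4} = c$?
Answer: $- \frac{865245}{1568639} \approx -0.55159$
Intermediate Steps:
$G{\left(M,c \right)} = 4 c$
$o = \frac{1319}{37}$ ($o = 4 \left(-5\right) + - \frac{58}{74} \left(-71\right) = -20 + \left(-58\right) \frac{1}{74} \left(-71\right) = -20 - - \frac{2059}{37} = -20 + \frac{2059}{37} = \frac{1319}{37} \approx 35.649$)
$\frac{2784 - 26169}{o + 42360} = \frac{2784 - 26169}{\frac{1319}{37} + 42360} = - \frac{23385}{\frac{1568639}{37}} = \left(-23385\right) \frac{37}{1568639} = - \frac{865245}{1568639}$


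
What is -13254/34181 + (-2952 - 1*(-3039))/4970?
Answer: -8985519/24268510 ≈ -0.37025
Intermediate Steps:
-13254/34181 + (-2952 - 1*(-3039))/4970 = -13254*1/34181 + (-2952 + 3039)*(1/4970) = -13254/34181 + 87*(1/4970) = -13254/34181 + 87/4970 = -8985519/24268510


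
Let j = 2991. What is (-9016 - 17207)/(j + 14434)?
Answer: -26223/17425 ≈ -1.5049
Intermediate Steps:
(-9016 - 17207)/(j + 14434) = (-9016 - 17207)/(2991 + 14434) = -26223/17425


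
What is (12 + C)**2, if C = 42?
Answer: 2916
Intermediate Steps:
(12 + C)**2 = (12 + 42)**2 = 54**2 = 2916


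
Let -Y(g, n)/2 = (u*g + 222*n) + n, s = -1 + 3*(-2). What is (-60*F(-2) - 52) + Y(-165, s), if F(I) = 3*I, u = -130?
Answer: -39470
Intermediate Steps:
s = -7 (s = -1 - 6 = -7)
Y(g, n) = -446*n + 260*g (Y(g, n) = -2*((-130*g + 222*n) + n) = -2*(-130*g + 223*n) = -446*n + 260*g)
(-60*F(-2) - 52) + Y(-165, s) = (-180*(-2) - 52) + (-446*(-7) + 260*(-165)) = (-60*(-6) - 52) + (3122 - 42900) = (360 - 52) - 39778 = 308 - 39778 = -39470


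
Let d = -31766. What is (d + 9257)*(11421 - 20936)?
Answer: 214173135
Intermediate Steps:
(d + 9257)*(11421 - 20936) = (-31766 + 9257)*(11421 - 20936) = -22509*(-9515) = 214173135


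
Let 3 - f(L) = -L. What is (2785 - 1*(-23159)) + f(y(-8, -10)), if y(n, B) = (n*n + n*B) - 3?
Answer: 26088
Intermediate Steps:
y(n, B) = -3 + n² + B*n (y(n, B) = (n² + B*n) - 3 = -3 + n² + B*n)
f(L) = 3 + L (f(L) = 3 - (-1)*L = 3 + L)
(2785 - 1*(-23159)) + f(y(-8, -10)) = (2785 - 1*(-23159)) + (3 + (-3 + (-8)² - 10*(-8))) = (2785 + 23159) + (3 + (-3 + 64 + 80)) = 25944 + (3 + 141) = 25944 + 144 = 26088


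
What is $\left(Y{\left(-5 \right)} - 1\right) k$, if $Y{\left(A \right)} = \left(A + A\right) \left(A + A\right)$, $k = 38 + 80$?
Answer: $11682$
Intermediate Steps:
$k = 118$
$Y{\left(A \right)} = 4 A^{2}$ ($Y{\left(A \right)} = 2 A 2 A = 4 A^{2}$)
$\left(Y{\left(-5 \right)} - 1\right) k = \left(4 \left(-5\right)^{2} - 1\right) 118 = \left(4 \cdot 25 - 1\right) 118 = \left(100 - 1\right) 118 = 99 \cdot 118 = 11682$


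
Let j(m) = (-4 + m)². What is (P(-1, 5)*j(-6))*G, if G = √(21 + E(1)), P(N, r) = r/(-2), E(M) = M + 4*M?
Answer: -250*√26 ≈ -1274.8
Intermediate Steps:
E(M) = 5*M
P(N, r) = -r/2 (P(N, r) = r*(-½) = -r/2)
G = √26 (G = √(21 + 5*1) = √(21 + 5) = √26 ≈ 5.0990)
(P(-1, 5)*j(-6))*G = ((-½*5)*(-4 - 6)²)*√26 = (-5/2*(-10)²)*√26 = (-5/2*100)*√26 = -250*√26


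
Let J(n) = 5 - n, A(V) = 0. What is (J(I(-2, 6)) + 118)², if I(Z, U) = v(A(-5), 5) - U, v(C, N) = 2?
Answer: 16129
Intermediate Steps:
I(Z, U) = 2 - U
(J(I(-2, 6)) + 118)² = ((5 - (2 - 1*6)) + 118)² = ((5 - (2 - 6)) + 118)² = ((5 - 1*(-4)) + 118)² = ((5 + 4) + 118)² = (9 + 118)² = 127² = 16129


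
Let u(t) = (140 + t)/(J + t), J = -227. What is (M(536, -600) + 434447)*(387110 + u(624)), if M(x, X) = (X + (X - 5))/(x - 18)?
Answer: 17292639880139497/102823 ≈ 1.6818e+11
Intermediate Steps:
u(t) = (140 + t)/(-227 + t)
M(x, X) = (-5 + 2*X)/(-18 + x) (M(x, X) = (X + (-5 + X))/(-18 + x) = (-5 + 2*X)/(-18 + x))
(M(536, -600) + 434447)*(387110 + u(624)) = ((-5 + 2*(-600))/(-18 + 536) + 434447)*(387110 + (140 + 624)/(-227 + 624)) = ((-5 - 1200)/518 + 434447)*(387110 + 764/397) = ((1/518)*(-1205) + 434447)*(387110 + (1/397)*764) = (-1205/518 + 434447)*(387110 + 764/397) = (225042341/518)*(153683434/397) = 17292639880139497/102823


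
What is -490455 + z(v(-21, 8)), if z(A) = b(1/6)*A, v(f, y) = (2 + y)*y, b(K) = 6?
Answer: -489975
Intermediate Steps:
v(f, y) = y*(2 + y)
z(A) = 6*A
-490455 + z(v(-21, 8)) = -490455 + 6*(8*(2 + 8)) = -490455 + 6*(8*10) = -490455 + 6*80 = -490455 + 480 = -489975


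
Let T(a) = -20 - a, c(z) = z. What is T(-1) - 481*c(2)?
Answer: -981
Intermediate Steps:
T(-1) - 481*c(2) = (-20 - 1*(-1)) - 481*2 = (-20 + 1) - 962 = -19 - 962 = -981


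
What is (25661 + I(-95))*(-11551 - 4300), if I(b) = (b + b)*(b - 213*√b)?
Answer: -692863061 - 641489970*I*√95 ≈ -6.9286e+8 - 6.2525e+9*I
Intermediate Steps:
I(b) = 2*b*(b - 213*√b) (I(b) = (2*b)*(b - 213*√b) = 2*b*(b - 213*√b))
(25661 + I(-95))*(-11551 - 4300) = (25661 + (-(-40470)*I*√95 + 2*(-95)²))*(-11551 - 4300) = (25661 + (-(-40470)*I*√95 + 2*9025))*(-15851) = (25661 + (40470*I*√95 + 18050))*(-15851) = (25661 + (18050 + 40470*I*√95))*(-15851) = (43711 + 40470*I*√95)*(-15851) = -692863061 - 641489970*I*√95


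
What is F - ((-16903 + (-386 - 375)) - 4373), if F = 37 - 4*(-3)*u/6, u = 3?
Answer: 22080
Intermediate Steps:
F = 43 (F = 37 - 4*(-3)*3/6 = 37 - (-12)*3*(1/6) = 37 - (-12)/2 = 37 - 1*(-6) = 37 + 6 = 43)
F - ((-16903 + (-386 - 375)) - 4373) = 43 - ((-16903 + (-386 - 375)) - 4373) = 43 - ((-16903 - 761) - 4373) = 43 - (-17664 - 4373) = 43 - 1*(-22037) = 43 + 22037 = 22080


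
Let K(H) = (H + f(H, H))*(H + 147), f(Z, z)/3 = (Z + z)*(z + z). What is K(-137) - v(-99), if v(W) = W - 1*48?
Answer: 2251057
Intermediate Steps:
f(Z, z) = 6*z*(Z + z) (f(Z, z) = 3*((Z + z)*(z + z)) = 3*((Z + z)*(2*z)) = 3*(2*z*(Z + z)) = 6*z*(Z + z))
K(H) = (147 + H)*(H + 12*H**2) (K(H) = (H + 6*H*(H + H))*(H + 147) = (H + 6*H*(2*H))*(147 + H) = (H + 12*H**2)*(147 + H) = (147 + H)*(H + 12*H**2))
v(W) = -48 + W (v(W) = W - 48 = -48 + W)
K(-137) - v(-99) = -137*(147 + 12*(-137)**2 + 1765*(-137)) - (-48 - 99) = -137*(147 + 12*18769 - 241805) - 1*(-147) = -137*(147 + 225228 - 241805) + 147 = -137*(-16430) + 147 = 2250910 + 147 = 2251057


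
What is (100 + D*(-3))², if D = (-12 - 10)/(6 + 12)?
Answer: 96721/9 ≈ 10747.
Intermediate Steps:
D = -11/9 (D = -22/18 = -22*1/18 = -11/9 ≈ -1.2222)
(100 + D*(-3))² = (100 - 11/9*(-3))² = (100 + 11/3)² = (311/3)² = 96721/9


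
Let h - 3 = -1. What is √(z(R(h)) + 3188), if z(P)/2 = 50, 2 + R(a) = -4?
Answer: 2*√822 ≈ 57.341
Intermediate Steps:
h = 2 (h = 3 - 1 = 2)
R(a) = -6 (R(a) = -2 - 4 = -6)
z(P) = 100 (z(P) = 2*50 = 100)
√(z(R(h)) + 3188) = √(100 + 3188) = √3288 = 2*√822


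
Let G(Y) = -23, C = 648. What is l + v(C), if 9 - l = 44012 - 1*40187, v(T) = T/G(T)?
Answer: -88416/23 ≈ -3844.2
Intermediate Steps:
v(T) = -T/23 (v(T) = T/(-23) = T*(-1/23) = -T/23)
l = -3816 (l = 9 - (44012 - 1*40187) = 9 - (44012 - 40187) = 9 - 1*3825 = 9 - 3825 = -3816)
l + v(C) = -3816 - 1/23*648 = -3816 - 648/23 = -88416/23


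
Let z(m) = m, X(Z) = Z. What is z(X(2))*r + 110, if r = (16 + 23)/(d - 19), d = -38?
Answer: 2064/19 ≈ 108.63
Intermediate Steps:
r = -13/19 (r = (16 + 23)/(-38 - 19) = 39/(-57) = 39*(-1/57) = -13/19 ≈ -0.68421)
z(X(2))*r + 110 = 2*(-13/19) + 110 = -26/19 + 110 = 2064/19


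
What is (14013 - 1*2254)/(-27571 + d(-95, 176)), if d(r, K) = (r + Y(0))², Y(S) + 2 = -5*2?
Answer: -11759/16122 ≈ -0.72938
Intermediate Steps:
Y(S) = -12 (Y(S) = -2 - 5*2 = -2 - 10 = -12)
d(r, K) = (-12 + r)² (d(r, K) = (r - 12)² = (-12 + r)²)
(14013 - 1*2254)/(-27571 + d(-95, 176)) = (14013 - 1*2254)/(-27571 + (-12 - 95)²) = (14013 - 2254)/(-27571 + (-107)²) = 11759/(-27571 + 11449) = 11759/(-16122) = 11759*(-1/16122) = -11759/16122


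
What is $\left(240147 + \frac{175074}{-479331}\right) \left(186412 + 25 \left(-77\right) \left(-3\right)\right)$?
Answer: $\frac{7374197674269007}{159777} \approx 4.6153 \cdot 10^{10}$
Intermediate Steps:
$\left(240147 + \frac{175074}{-479331}\right) \left(186412 + 25 \left(-77\right) \left(-3\right)\right) = \left(240147 + 175074 \left(- \frac{1}{479331}\right)\right) \left(186412 - -5775\right) = \left(240147 - \frac{58358}{159777}\right) \left(186412 + 5775\right) = \frac{38369908861}{159777} \cdot 192187 = \frac{7374197674269007}{159777}$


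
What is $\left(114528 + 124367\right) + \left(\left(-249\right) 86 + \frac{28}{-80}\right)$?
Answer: $\frac{4349613}{20} \approx 2.1748 \cdot 10^{5}$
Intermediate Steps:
$\left(114528 + 124367\right) + \left(\left(-249\right) 86 + \frac{28}{-80}\right) = 238895 + \left(-21414 + 28 \left(- \frac{1}{80}\right)\right) = 238895 - \frac{428287}{20} = \frac{4349613}{20}$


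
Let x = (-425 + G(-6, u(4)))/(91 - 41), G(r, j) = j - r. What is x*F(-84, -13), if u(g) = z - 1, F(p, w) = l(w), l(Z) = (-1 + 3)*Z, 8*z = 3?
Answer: 43641/200 ≈ 218.21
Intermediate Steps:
z = 3/8 (z = (⅛)*3 = 3/8 ≈ 0.37500)
l(Z) = 2*Z
F(p, w) = 2*w
u(g) = -5/8 (u(g) = 3/8 - 1 = -5/8)
x = -3357/400 (x = (-425 + (-5/8 - 1*(-6)))/(91 - 41) = (-425 + (-5/8 + 6))/50 = (-425 + 43/8)*(1/50) = -3357/8*1/50 = -3357/400 ≈ -8.3925)
x*F(-84, -13) = -3357*(-13)/200 = -3357/400*(-26) = 43641/200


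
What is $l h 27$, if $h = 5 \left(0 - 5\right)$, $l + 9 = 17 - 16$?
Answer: $5400$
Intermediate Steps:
$l = -8$ ($l = -9 + \left(17 - 16\right) = -9 + 1 = -8$)
$h = -25$ ($h = 5 \left(-5\right) = -25$)
$l h 27 = \left(-8\right) \left(-25\right) 27 = 200 \cdot 27 = 5400$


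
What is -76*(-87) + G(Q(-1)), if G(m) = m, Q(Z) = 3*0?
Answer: 6612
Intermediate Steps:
Q(Z) = 0
-76*(-87) + G(Q(-1)) = -76*(-87) + 0 = 6612 + 0 = 6612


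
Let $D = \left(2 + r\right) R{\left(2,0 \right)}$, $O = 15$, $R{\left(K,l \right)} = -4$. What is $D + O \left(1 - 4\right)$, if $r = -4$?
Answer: $-37$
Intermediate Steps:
$D = 8$ ($D = \left(2 - 4\right) \left(-4\right) = \left(-2\right) \left(-4\right) = 8$)
$D + O \left(1 - 4\right) = 8 + 15 \left(1 - 4\right) = 8 + 15 \left(-3\right) = 8 - 45 = -37$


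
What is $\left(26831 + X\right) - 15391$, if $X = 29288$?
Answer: $40728$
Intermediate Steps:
$\left(26831 + X\right) - 15391 = \left(26831 + 29288\right) - 15391 = 56119 - 15391 = 40728$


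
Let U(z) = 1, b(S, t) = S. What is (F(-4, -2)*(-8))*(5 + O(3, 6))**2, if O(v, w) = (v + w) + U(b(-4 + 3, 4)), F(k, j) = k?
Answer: 7200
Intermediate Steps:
O(v, w) = 1 + v + w (O(v, w) = (v + w) + 1 = 1 + v + w)
(F(-4, -2)*(-8))*(5 + O(3, 6))**2 = (-4*(-8))*(5 + (1 + 3 + 6))**2 = 32*(5 + 10)**2 = 32*15**2 = 32*225 = 7200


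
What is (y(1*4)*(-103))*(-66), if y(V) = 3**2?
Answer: 61182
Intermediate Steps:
y(V) = 9
(y(1*4)*(-103))*(-66) = (9*(-103))*(-66) = -927*(-66) = 61182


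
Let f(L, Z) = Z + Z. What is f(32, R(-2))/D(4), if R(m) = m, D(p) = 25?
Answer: -4/25 ≈ -0.16000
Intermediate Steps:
f(L, Z) = 2*Z
f(32, R(-2))/D(4) = (2*(-2))/25 = -4*1/25 = -4/25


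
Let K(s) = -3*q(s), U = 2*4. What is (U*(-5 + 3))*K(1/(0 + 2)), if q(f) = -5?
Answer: -240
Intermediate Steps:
U = 8
K(s) = 15 (K(s) = -3*(-5) = 15)
(U*(-5 + 3))*K(1/(0 + 2)) = (8*(-5 + 3))*15 = (8*(-2))*15 = -16*15 = -240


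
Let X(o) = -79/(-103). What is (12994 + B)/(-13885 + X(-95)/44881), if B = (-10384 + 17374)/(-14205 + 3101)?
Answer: -333480949466399/356365038514752 ≈ -0.93578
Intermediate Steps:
X(o) = 79/103 (X(o) = -79*(-1/103) = 79/103)
B = -3495/5552 (B = 6990/(-11104) = 6990*(-1/11104) = -3495/5552 ≈ -0.62950)
(12994 + B)/(-13885 + X(-95)/44881) = (12994 - 3495/5552)/(-13885 + (79/103)/44881) = 72139193/(5552*(-13885 + (79/103)*(1/44881))) = 72139193/(5552*(-13885 + 79/4622743)) = 72139193/(5552*(-64186786476/4622743)) = (72139193/5552)*(-4622743/64186786476) = -333480949466399/356365038514752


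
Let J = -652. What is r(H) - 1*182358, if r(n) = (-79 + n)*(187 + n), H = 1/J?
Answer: -83801247039/425104 ≈ -1.9713e+5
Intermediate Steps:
H = -1/652 (H = 1/(-652) = -1/652 ≈ -0.0015337)
r(H) - 1*182358 = (-14773 + (-1/652)² + 108*(-1/652)) - 1*182358 = (-14773 + 1/425104 - 27/163) - 182358 = -6280131807/425104 - 182358 = -83801247039/425104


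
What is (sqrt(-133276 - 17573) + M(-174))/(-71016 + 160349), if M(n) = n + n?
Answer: -348/89333 + 3*I*sqrt(16761)/89333 ≈ -0.0038955 + 0.0043477*I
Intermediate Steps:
M(n) = 2*n
(sqrt(-133276 - 17573) + M(-174))/(-71016 + 160349) = (sqrt(-133276 - 17573) + 2*(-174))/(-71016 + 160349) = (sqrt(-150849) - 348)/89333 = (3*I*sqrt(16761) - 348)*(1/89333) = (-348 + 3*I*sqrt(16761))*(1/89333) = -348/89333 + 3*I*sqrt(16761)/89333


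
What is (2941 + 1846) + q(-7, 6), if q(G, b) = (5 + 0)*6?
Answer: 4817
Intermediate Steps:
q(G, b) = 30 (q(G, b) = 5*6 = 30)
(2941 + 1846) + q(-7, 6) = (2941 + 1846) + 30 = 4787 + 30 = 4817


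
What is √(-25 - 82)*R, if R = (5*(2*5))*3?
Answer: 150*I*√107 ≈ 1551.6*I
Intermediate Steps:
R = 150 (R = (5*10)*3 = 50*3 = 150)
√(-25 - 82)*R = √(-25 - 82)*150 = √(-107)*150 = (I*√107)*150 = 150*I*√107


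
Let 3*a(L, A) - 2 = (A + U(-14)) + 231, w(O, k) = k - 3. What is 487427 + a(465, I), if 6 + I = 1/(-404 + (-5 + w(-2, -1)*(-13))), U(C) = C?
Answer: 522110357/1071 ≈ 4.8750e+5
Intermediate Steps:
w(O, k) = -3 + k
I = -2143/357 (I = -6 + 1/(-404 + (-5 + (-3 - 1)*(-13))) = -6 + 1/(-404 + (-5 - 4*(-13))) = -6 + 1/(-404 + (-5 + 52)) = -6 + 1/(-404 + 47) = -6 + 1/(-357) = -6 - 1/357 = -2143/357 ≈ -6.0028)
a(L, A) = 73 + A/3 (a(L, A) = 2/3 + ((A - 14) + 231)/3 = 2/3 + ((-14 + A) + 231)/3 = 2/3 + (217 + A)/3 = 2/3 + (217/3 + A/3) = 73 + A/3)
487427 + a(465, I) = 487427 + (73 + (1/3)*(-2143/357)) = 487427 + (73 - 2143/1071) = 487427 + 76040/1071 = 522110357/1071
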